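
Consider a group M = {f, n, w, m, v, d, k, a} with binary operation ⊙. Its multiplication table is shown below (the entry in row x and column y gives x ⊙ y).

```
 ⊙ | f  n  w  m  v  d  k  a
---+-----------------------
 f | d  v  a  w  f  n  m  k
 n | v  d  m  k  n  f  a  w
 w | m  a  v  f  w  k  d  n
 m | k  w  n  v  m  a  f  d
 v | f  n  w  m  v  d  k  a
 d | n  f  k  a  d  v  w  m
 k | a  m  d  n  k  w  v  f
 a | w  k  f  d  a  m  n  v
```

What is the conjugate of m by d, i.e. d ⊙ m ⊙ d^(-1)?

m

The identity is v. In row d, the entry v sits in column d, so d^(-1) = d.
d ⊙ m = a
a ⊙ d = m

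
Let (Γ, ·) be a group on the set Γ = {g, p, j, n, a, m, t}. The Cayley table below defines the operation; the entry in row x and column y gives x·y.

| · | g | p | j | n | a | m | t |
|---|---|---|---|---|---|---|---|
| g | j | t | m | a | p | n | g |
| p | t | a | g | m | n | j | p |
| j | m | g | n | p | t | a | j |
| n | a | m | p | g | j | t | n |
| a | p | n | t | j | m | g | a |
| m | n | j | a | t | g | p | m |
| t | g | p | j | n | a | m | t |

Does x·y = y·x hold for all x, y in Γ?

Check whether the table is symmetric across its main diagonal.
Every entry (row x, col y) equals the entry (row y, col x), so Γ is abelian.

Yes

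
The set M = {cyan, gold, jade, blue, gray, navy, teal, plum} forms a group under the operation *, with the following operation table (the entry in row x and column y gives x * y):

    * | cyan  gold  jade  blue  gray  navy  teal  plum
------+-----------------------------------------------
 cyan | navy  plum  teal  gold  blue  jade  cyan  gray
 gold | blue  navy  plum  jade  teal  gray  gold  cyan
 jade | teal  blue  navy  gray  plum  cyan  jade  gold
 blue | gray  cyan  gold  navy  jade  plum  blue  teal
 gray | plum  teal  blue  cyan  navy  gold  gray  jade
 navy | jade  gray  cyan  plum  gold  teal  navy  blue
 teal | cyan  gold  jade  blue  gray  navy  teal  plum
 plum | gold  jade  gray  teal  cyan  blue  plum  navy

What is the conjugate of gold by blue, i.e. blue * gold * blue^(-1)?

gray

The identity is teal. In row blue, the entry teal sits in column plum, so blue^(-1) = plum.
blue * gold = cyan
cyan * plum = gray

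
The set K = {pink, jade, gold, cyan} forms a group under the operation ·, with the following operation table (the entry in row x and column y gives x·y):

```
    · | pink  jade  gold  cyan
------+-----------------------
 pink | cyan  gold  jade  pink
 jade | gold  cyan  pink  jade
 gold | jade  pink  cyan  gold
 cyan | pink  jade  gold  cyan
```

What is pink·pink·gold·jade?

pink·pink = cyan
cyan·gold = gold
gold·jade = pink
(Structurally, K here is isomorphic to the Klein four-group V_4.)

pink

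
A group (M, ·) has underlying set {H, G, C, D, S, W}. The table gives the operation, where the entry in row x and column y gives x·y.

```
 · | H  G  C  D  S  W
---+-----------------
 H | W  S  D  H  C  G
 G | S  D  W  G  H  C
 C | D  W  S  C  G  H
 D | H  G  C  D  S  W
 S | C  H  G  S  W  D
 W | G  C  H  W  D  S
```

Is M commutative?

Yes

Check whether the table is symmetric across its main diagonal.
Every entry (row x, col y) equals the entry (row y, col x), so M is abelian.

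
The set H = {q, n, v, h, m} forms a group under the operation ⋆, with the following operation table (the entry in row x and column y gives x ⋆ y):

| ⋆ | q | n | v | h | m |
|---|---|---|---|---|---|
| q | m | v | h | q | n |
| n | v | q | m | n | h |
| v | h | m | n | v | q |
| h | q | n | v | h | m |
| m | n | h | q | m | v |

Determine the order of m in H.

The identity element is h (its row matches the header).
m^1 = m
m^2 = m ⋆ m = v
m^3 = v ⋆ m = q
m^4 = q ⋆ m = n
m^5 = n ⋆ m = h
The first power of m equal to the identity is m^5, so ord(m) = 5.
(Structurally, H here is isomorphic to the cyclic group Z_5.)

5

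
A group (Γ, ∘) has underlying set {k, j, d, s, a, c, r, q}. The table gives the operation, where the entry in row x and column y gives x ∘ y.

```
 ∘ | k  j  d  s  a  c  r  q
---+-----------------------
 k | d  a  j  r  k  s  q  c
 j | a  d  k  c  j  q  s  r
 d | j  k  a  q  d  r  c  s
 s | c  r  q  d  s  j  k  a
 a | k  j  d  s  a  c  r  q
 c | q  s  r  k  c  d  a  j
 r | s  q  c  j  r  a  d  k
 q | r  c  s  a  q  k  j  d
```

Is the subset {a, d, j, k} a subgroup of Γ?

{a, d, j, k} contains the identity a.
Checking products: every product of two elements of {a, d, j, k} (read from the table) lies in {a, d, j, k}, so the set is closed.
In a finite group, a nonempty closed subset is a subgroup. So {a, d, j, k} ≤ Γ.

Yes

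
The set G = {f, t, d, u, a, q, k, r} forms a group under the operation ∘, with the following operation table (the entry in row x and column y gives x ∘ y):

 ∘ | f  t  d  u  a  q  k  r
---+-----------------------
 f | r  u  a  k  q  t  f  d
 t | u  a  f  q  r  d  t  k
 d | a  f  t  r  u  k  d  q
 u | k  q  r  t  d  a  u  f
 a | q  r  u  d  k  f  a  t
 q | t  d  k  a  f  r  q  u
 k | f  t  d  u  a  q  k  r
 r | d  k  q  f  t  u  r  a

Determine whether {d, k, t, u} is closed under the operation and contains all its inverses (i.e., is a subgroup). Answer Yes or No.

No

d ∘ t = f, which is not in {d, k, t, u}.
The subset is not closed under ∘, so it is not a subgroup.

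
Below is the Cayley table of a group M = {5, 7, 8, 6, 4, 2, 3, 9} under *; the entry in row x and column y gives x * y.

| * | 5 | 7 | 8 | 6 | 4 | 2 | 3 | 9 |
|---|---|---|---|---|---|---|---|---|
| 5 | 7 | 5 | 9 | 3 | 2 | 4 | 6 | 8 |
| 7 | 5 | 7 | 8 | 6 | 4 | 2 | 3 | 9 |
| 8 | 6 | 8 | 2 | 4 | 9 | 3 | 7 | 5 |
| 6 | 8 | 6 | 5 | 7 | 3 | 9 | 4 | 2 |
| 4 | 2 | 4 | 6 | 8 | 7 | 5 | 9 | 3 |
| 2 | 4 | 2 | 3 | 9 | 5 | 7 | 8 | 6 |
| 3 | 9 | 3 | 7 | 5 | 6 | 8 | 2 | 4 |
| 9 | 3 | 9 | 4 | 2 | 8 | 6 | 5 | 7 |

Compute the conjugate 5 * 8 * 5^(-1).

The identity is 7. In row 5, the entry 7 sits in column 5, so 5^(-1) = 5.
5 * 8 = 9
9 * 5 = 3

3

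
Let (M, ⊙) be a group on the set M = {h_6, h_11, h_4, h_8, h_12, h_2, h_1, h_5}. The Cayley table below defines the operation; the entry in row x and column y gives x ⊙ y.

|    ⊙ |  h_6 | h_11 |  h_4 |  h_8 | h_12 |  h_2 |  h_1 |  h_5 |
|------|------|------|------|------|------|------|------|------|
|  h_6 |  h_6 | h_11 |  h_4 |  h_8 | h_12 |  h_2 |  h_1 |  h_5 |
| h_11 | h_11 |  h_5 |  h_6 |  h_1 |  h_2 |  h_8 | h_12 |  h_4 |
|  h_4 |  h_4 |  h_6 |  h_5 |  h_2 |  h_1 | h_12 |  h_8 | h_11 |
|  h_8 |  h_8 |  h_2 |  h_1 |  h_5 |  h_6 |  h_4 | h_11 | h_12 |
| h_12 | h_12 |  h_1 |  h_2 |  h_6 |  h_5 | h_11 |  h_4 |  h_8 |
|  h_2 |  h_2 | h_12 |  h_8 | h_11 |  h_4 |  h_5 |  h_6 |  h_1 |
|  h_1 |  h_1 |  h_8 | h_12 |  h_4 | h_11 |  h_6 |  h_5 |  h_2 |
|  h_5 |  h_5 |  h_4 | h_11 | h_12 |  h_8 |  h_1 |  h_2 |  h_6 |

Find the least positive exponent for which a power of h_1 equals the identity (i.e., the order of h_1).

The identity element is h_6 (its row matches the header).
h_1^1 = h_1
h_1^2 = h_1 ⊙ h_1 = h_5
h_1^3 = h_5 ⊙ h_1 = h_2
h_1^4 = h_2 ⊙ h_1 = h_6
The first power of h_1 equal to the identity is h_1^4, so ord(h_1) = 4.

4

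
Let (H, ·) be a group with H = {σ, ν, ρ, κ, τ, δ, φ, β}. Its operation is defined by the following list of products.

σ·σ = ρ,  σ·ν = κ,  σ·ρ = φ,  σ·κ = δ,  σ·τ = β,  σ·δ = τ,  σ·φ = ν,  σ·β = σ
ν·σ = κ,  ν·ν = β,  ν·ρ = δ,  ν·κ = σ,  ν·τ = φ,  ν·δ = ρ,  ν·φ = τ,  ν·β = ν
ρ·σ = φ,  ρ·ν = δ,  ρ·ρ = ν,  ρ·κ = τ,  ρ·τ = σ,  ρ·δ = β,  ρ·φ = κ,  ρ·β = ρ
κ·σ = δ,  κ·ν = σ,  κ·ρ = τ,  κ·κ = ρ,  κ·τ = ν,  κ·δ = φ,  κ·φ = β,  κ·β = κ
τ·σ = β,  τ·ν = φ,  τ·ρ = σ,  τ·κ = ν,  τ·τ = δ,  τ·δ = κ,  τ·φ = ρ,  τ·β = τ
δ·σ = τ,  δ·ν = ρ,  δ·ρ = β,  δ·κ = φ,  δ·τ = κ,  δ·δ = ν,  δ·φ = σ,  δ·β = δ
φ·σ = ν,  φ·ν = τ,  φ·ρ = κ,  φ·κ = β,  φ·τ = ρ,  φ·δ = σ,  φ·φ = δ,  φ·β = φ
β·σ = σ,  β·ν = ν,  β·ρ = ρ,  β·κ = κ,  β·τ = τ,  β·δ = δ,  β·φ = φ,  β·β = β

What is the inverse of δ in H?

ρ

First locate the identity: row β matches the header, so β is the identity.
Scan row δ for β: δ·ρ = β. Hence δ^(-1) = ρ.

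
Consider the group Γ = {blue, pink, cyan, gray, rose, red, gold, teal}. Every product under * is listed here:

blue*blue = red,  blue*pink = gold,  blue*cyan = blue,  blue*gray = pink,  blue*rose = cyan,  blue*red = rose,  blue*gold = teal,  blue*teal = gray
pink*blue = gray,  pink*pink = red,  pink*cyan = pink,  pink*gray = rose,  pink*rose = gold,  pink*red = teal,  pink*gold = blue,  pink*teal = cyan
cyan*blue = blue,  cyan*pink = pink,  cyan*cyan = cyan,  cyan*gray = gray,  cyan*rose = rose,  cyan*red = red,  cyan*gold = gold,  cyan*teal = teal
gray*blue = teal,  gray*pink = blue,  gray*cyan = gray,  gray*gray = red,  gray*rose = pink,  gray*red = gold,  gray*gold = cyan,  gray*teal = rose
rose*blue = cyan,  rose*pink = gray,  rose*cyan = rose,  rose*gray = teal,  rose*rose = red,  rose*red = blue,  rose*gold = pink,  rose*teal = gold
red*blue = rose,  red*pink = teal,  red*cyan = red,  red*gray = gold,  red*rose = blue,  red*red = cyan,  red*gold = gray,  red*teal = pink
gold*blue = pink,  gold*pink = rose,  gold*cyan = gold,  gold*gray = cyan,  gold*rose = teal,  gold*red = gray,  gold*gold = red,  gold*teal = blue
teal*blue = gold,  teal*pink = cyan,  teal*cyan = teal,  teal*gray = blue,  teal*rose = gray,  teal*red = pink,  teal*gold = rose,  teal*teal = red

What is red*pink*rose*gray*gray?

red*pink = teal
teal*rose = gray
gray*gray = red
red*gray = gold

gold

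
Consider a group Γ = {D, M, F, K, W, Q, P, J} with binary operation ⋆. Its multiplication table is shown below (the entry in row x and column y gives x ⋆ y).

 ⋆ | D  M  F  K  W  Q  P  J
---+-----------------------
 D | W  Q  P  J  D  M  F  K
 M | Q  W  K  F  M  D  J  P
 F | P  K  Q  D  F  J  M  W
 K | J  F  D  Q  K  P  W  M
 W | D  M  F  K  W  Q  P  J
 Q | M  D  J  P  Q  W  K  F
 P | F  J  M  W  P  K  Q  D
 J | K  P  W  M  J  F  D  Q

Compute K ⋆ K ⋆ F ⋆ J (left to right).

Q

K ⋆ K = Q
Q ⋆ F = J
J ⋆ J = Q
(Structurally, Γ here is isomorphic to Z_2 x Z_4.)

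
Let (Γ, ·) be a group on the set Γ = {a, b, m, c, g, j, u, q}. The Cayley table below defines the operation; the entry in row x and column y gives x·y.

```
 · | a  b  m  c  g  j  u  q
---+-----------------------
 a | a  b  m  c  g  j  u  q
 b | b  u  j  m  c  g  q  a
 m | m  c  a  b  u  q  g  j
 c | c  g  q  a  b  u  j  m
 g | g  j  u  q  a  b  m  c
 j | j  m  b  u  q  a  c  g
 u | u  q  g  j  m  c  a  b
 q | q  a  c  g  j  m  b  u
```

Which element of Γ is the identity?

The identity e satisfies e·x = x for all x, so its row in the table reproduces the column headers.
Row a reads: a, b, m, c, g, j, u, q — exactly the header order. So a is the identity.

a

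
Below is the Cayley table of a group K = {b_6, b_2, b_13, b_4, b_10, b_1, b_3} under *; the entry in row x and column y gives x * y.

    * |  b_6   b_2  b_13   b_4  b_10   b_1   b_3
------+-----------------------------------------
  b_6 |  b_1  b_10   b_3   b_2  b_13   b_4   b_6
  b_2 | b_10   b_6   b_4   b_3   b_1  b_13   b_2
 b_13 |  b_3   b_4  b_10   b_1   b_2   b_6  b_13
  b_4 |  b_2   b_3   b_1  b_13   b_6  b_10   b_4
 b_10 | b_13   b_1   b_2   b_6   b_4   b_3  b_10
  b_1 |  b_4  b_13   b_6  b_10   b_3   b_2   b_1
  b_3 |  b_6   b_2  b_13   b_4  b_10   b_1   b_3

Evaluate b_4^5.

b_4^1 = b_4
b_4^2 = b_4 * b_4 = b_13
b_4^3 = b_13 * b_4 = b_1
b_4^4 = b_1 * b_4 = b_10
b_4^5 = b_10 * b_4 = b_6
(Structurally, K here is isomorphic to the cyclic group Z_7.)

b_6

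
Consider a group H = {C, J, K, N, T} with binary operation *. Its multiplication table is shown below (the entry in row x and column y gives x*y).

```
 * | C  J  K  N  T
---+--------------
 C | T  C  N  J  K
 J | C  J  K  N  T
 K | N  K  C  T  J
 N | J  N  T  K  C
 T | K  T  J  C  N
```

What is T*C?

K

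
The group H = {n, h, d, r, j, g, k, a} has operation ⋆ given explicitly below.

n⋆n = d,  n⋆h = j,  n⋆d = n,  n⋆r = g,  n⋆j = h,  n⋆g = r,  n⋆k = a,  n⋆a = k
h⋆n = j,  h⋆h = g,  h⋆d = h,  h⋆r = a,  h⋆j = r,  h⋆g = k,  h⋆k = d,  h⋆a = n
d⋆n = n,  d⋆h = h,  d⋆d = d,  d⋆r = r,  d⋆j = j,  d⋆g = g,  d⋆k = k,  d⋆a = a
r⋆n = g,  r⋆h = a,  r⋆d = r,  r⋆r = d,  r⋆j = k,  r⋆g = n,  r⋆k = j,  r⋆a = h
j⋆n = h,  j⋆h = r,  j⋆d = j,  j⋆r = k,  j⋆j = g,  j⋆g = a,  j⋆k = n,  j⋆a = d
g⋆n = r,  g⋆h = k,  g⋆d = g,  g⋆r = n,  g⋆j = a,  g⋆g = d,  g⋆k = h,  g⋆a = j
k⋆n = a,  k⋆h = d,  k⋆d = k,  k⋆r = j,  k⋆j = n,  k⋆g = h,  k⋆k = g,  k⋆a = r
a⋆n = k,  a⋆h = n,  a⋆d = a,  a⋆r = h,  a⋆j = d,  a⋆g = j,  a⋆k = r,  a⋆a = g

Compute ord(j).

The identity element is d (its row matches the header).
j^1 = j
j^2 = j ⋆ j = g
j^3 = g ⋆ j = a
j^4 = a ⋆ j = d
The first power of j equal to the identity is j^4, so ord(j) = 4.

4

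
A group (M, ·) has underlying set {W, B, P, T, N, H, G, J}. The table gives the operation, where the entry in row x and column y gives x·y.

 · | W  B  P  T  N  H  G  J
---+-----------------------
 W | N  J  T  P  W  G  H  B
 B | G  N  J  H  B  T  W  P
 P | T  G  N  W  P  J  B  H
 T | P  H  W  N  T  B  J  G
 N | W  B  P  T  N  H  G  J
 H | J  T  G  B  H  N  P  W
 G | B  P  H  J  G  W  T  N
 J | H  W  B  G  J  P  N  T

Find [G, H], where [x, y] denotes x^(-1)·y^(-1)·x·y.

T

Identity is N; from the table G^(-1) = J and H^(-1) = H.
J·H = P
P·G = B
B·H = T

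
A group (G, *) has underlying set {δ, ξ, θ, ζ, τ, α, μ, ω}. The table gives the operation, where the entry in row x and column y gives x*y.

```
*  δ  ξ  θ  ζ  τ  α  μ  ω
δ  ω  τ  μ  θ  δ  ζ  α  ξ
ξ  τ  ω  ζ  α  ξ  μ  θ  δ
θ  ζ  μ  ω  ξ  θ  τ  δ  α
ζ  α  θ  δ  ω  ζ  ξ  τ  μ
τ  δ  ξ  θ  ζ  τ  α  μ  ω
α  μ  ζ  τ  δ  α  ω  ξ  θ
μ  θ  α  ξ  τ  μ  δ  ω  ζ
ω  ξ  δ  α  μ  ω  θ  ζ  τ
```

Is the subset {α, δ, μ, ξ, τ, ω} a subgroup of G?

No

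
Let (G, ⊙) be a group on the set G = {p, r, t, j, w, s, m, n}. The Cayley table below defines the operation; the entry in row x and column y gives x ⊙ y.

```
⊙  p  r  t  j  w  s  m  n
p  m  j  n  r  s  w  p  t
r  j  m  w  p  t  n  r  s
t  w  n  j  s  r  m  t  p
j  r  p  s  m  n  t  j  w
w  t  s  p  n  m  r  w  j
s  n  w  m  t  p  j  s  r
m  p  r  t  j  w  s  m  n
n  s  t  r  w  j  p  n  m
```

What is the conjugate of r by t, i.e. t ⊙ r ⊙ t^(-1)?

p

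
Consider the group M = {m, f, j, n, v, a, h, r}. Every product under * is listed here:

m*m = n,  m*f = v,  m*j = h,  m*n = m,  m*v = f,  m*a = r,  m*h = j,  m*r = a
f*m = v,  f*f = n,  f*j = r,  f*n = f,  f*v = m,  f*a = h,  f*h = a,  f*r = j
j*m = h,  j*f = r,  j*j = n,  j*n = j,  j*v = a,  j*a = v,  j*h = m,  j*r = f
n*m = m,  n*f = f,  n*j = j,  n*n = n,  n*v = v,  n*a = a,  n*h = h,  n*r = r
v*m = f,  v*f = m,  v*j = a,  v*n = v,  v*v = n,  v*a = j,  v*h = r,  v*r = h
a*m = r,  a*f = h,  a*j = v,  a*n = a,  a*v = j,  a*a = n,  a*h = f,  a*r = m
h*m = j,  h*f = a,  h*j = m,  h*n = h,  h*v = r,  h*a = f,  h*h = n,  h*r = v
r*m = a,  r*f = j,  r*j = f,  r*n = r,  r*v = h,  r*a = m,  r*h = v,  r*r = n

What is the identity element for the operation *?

n

The identity e satisfies e * x = x for all x, so its row in the table reproduces the column headers.
Row n reads: m, f, j, n, v, a, h, r — exactly the header order. So n is the identity.
(Structurally, M here is isomorphic to the elementary abelian group (Z_2)^3.)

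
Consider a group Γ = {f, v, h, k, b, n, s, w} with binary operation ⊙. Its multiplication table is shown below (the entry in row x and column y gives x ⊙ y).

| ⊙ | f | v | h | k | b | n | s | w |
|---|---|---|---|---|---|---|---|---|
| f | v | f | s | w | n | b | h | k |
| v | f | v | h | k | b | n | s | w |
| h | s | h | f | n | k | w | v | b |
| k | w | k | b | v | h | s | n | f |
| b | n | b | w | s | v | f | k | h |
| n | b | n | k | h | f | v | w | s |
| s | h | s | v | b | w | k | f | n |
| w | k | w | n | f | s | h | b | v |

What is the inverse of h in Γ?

First locate the identity: row v matches the header, so v is the identity.
Scan row h for v: h ⊙ s = v. Hence h^(-1) = s.

s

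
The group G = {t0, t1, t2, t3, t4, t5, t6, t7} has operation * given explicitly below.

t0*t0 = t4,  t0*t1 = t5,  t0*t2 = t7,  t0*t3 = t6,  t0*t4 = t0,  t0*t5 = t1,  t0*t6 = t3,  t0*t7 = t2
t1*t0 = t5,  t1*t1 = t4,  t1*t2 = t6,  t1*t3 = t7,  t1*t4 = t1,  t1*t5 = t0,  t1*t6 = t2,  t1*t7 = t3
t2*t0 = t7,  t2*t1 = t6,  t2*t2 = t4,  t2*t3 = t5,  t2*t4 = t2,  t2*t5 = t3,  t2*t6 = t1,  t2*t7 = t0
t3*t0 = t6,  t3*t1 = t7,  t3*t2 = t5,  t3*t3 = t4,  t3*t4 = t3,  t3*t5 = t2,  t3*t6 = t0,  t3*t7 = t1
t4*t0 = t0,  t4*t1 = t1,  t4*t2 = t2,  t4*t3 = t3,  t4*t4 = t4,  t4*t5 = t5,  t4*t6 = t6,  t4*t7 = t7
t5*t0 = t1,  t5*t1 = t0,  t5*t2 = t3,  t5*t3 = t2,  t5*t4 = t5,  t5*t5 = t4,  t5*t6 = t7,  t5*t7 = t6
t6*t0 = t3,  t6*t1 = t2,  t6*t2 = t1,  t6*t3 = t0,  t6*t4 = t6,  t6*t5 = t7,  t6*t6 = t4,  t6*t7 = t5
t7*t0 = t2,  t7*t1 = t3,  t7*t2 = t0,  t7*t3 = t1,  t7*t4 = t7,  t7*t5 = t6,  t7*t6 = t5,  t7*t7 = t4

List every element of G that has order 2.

Identity is t4. Compute the order of each non-identity element by repeated multiplication:
  t0: t0 → t4  (order 2)
  t1: t1 → t4  (order 2)
  t2: t2 → t4  (order 2)
  t3: t3 → t4  (order 2)
  t5: t5 → t4  (order 2)
  t6: t6 → t4  (order 2)
  t7: t7 → t4  (order 2)
Elements of order 2: {t0, t1, t2, t3, t5, t6, t7}.
(Structurally, G here is isomorphic to the elementary abelian group (Z_2)^3.)

{t0, t1, t2, t3, t5, t6, t7}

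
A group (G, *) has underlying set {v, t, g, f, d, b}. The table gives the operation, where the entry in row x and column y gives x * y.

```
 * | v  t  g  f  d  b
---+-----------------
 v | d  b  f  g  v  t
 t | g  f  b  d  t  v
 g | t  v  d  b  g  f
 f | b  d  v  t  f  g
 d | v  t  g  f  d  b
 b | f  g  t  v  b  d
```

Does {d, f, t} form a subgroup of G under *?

Yes

{d, f, t} contains the identity d.
Checking products: every product of two elements of {d, f, t} (read from the table) lies in {d, f, t}, so the set is closed.
In a finite group, a nonempty closed subset is a subgroup. So {d, f, t} ≤ G.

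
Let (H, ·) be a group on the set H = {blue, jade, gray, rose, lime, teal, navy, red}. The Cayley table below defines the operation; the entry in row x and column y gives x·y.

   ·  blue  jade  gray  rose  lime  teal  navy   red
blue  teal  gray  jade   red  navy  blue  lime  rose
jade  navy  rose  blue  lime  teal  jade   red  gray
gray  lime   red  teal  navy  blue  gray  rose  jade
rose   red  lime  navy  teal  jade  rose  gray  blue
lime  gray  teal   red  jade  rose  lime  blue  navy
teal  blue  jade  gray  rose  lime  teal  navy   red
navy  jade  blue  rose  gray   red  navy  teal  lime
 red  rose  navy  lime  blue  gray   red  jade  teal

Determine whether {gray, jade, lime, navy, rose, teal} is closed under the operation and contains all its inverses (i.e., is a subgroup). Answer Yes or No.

No

lime·navy = blue, which is not in {gray, jade, lime, navy, rose, teal}.
The subset is not closed under ·, so it is not a subgroup.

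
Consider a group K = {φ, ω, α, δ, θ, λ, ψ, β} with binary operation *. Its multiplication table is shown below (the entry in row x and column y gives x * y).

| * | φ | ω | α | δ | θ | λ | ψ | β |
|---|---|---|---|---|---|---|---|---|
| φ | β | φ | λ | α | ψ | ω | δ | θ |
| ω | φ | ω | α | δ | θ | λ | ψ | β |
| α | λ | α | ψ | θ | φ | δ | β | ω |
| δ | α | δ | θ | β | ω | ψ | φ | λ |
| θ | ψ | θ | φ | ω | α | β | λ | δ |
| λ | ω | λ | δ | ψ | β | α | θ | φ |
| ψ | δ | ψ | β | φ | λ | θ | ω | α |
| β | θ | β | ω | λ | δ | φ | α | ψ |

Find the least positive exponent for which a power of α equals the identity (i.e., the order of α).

The identity element is ω (its row matches the header).
α^1 = α
α^2 = α * α = ψ
α^3 = ψ * α = β
α^4 = β * α = ω
The first power of α equal to the identity is α^4, so ord(α) = 4.

4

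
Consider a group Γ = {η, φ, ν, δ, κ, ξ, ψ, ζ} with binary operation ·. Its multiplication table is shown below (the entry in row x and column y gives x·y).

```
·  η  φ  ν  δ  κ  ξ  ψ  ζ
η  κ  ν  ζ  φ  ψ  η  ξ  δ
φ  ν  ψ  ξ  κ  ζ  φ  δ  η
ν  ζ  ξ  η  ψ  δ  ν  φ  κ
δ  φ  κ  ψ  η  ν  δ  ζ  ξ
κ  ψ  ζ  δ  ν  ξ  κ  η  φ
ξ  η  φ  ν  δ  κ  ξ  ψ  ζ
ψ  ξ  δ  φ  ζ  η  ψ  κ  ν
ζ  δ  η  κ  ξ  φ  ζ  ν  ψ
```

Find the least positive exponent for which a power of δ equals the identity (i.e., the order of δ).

The identity element is ξ (its row matches the header).
δ^1 = δ
δ^2 = δ·δ = η
δ^3 = η·δ = φ
δ^4 = φ·δ = κ
δ^5 = κ·δ = ν
δ^6 = ν·δ = ψ
δ^7 = ψ·δ = ζ
δ^8 = ζ·δ = ξ
The first power of δ equal to the identity is δ^8, so ord(δ) = 8.
(Structurally, Γ here is isomorphic to the cyclic group Z_8.)

8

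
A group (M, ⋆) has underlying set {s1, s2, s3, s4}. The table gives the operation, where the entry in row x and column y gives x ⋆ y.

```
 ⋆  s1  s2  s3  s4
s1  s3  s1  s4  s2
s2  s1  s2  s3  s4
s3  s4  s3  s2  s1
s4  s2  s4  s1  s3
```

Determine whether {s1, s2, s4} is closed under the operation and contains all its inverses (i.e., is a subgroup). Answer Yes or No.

No

s4 ⋆ s4 = s3, which is not in {s1, s2, s4}.
The subset is not closed under ⋆, so it is not a subgroup.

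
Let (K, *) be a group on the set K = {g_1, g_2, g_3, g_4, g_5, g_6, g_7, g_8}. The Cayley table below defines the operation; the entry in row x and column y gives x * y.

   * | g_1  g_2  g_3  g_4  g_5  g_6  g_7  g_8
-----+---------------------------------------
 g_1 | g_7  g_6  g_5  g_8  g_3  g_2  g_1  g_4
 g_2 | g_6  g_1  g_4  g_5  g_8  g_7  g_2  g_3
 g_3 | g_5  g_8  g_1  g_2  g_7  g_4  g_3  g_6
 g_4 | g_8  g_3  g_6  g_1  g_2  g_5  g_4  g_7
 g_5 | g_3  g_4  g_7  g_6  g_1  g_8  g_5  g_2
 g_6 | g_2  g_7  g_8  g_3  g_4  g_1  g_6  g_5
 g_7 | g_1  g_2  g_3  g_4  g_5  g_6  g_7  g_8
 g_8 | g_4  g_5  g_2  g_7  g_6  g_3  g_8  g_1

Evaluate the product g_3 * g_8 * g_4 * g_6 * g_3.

g_6

g_3 * g_8 = g_6
g_6 * g_4 = g_3
g_3 * g_6 = g_4
g_4 * g_3 = g_6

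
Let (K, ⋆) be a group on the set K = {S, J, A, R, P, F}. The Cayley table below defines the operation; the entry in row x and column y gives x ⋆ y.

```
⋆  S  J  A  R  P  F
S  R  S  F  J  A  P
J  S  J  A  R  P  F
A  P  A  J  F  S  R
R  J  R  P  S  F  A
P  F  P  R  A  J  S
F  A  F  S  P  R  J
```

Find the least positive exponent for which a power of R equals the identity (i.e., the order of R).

The identity element is J (its row matches the header).
R^1 = R
R^2 = R ⋆ R = S
R^3 = S ⋆ R = J
The first power of R equal to the identity is R^3, so ord(R) = 3.

3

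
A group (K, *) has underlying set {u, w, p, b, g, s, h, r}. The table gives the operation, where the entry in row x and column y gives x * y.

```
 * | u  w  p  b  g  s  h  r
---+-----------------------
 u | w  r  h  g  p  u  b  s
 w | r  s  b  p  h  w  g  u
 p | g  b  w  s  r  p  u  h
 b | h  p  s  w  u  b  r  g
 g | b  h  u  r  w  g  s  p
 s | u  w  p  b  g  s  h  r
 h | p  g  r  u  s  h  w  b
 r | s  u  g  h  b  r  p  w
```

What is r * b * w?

g

r * b = h
h * w = g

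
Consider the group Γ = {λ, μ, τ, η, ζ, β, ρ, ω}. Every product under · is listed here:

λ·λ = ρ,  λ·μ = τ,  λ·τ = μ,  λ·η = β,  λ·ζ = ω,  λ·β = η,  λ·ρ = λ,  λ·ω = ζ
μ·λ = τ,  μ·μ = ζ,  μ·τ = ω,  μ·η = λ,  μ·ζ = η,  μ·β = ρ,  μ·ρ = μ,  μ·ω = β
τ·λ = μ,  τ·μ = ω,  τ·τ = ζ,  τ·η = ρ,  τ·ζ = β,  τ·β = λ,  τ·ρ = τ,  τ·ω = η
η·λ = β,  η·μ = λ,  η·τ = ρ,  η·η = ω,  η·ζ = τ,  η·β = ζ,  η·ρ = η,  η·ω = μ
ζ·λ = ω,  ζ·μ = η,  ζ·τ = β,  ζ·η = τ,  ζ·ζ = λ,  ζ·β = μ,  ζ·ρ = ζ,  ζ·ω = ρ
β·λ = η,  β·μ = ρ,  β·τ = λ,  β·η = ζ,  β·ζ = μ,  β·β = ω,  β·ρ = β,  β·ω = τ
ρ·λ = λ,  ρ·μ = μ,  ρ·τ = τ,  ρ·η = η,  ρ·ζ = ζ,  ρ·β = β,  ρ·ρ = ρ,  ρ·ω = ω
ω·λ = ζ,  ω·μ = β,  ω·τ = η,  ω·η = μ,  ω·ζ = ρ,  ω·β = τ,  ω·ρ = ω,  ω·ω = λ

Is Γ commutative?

Check whether the table is symmetric across its main diagonal.
Every entry (row x, col y) equals the entry (row y, col x), so Γ is abelian.

Yes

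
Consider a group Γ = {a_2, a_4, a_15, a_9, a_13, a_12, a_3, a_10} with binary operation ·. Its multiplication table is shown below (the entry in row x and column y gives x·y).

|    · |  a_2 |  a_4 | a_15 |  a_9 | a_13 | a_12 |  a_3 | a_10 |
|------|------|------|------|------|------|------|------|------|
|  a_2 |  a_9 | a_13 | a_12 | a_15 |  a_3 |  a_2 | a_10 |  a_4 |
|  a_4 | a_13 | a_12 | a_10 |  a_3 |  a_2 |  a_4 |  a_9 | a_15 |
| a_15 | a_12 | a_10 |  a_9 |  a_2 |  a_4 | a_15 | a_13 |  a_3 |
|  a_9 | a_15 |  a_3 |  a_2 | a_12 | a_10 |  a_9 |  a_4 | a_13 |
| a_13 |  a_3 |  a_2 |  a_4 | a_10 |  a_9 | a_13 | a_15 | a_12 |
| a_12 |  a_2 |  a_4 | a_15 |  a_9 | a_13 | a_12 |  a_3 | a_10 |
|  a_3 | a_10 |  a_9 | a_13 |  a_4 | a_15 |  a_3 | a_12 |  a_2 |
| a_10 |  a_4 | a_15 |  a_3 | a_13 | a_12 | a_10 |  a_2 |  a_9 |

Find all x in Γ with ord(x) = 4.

{a_10, a_13, a_15, a_2}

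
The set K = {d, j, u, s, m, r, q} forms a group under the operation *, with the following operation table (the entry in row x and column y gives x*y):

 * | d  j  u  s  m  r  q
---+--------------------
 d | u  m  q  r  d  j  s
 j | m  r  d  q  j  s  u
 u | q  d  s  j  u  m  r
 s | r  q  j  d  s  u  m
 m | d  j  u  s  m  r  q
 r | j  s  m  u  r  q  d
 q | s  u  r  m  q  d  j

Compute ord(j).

The identity element is m (its row matches the header).
j^1 = j
j^2 = j*j = r
j^3 = r*j = s
j^4 = s*j = q
j^5 = q*j = u
j^6 = u*j = d
j^7 = d*j = m
The first power of j equal to the identity is j^7, so ord(j) = 7.

7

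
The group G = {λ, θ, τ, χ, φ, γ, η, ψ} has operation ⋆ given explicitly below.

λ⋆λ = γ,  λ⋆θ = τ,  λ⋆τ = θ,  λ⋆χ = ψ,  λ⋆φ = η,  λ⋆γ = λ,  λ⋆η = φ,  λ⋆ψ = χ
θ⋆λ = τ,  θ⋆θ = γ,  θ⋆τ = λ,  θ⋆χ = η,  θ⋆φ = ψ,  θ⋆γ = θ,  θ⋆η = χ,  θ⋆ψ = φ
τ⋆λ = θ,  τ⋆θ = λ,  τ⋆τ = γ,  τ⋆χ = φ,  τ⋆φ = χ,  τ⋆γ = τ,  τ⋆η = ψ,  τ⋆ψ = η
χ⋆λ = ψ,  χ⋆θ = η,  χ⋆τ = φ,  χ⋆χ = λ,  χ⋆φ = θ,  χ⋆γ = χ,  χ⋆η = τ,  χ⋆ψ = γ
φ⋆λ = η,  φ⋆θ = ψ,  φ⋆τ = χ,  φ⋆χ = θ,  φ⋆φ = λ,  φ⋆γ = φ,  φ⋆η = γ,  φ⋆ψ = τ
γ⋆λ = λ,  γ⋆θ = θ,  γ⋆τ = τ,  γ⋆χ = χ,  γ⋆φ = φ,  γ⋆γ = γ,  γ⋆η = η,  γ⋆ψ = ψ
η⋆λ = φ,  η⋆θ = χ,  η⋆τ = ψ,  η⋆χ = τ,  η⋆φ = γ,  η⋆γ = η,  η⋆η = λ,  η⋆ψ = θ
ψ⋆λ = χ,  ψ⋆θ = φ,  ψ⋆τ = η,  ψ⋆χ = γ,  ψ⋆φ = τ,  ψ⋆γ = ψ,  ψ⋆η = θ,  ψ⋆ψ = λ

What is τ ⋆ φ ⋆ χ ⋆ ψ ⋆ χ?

τ ⋆ φ = χ
χ ⋆ χ = λ
λ ⋆ ψ = χ
χ ⋆ χ = λ

λ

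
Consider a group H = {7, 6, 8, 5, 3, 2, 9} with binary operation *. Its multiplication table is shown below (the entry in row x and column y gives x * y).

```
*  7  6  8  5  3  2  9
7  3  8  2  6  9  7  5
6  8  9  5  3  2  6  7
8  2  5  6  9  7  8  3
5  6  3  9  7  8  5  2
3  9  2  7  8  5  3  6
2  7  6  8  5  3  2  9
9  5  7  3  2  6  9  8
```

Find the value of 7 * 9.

5

Read row 7, column 9: 7 * 9 = 5.
(Structurally, H here is isomorphic to the cyclic group Z_7.)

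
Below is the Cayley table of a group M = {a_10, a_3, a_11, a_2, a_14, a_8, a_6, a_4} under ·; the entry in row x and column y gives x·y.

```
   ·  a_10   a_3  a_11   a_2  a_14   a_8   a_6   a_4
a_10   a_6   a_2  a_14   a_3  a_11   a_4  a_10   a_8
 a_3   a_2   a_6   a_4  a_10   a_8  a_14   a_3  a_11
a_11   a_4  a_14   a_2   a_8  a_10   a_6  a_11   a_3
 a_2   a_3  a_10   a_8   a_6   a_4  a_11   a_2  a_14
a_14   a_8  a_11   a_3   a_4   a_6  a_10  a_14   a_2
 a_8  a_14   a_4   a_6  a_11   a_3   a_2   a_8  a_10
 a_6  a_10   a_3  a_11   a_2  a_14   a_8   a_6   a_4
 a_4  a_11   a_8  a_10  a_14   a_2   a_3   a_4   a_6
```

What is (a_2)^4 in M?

a_6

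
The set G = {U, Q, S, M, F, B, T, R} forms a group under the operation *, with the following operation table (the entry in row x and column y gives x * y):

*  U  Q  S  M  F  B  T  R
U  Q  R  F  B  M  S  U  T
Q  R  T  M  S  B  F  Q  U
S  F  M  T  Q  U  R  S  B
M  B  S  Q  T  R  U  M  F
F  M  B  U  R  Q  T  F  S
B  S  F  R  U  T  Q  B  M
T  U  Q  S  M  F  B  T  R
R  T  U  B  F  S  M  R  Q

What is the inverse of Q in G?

First locate the identity: row T matches the header, so T is the identity.
Scan row Q for T: Q * Q = T. Hence Q^(-1) = Q.

Q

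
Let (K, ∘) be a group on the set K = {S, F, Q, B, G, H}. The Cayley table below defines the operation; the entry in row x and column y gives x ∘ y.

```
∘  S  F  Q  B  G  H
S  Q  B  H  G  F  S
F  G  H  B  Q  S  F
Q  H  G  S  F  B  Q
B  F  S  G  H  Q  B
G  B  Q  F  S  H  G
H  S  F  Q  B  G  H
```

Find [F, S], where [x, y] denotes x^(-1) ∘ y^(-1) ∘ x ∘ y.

Q

Identity is H; from the table F^(-1) = F and S^(-1) = Q.
F ∘ Q = B
B ∘ F = S
S ∘ S = Q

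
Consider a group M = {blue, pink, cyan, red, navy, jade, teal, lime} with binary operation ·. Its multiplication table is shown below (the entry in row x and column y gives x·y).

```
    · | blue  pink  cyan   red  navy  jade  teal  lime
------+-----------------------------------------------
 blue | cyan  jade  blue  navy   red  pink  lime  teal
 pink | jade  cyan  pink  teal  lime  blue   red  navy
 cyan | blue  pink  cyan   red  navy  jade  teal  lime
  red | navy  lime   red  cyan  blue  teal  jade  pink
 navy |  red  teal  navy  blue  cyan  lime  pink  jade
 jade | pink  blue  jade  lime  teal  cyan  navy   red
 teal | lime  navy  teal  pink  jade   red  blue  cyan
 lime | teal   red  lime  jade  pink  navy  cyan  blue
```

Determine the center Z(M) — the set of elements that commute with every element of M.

An element z is central iff its row equals its column in the table.
For pink: pink·lime = navy ≠ red = lime·pink, so pink ∉ Z.
Checking each element this way leaves Z(M) = {blue, cyan}.
(Structurally, M here is isomorphic to the dihedral group D_4.)

{blue, cyan}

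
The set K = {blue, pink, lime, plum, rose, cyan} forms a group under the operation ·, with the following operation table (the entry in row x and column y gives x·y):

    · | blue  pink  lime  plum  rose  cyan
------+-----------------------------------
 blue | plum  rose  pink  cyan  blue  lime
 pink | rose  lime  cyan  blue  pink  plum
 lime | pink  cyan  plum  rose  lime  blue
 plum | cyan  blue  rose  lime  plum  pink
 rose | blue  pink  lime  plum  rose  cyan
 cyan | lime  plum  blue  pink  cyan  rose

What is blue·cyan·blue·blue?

rose

blue·cyan = lime
lime·blue = pink
pink·blue = rose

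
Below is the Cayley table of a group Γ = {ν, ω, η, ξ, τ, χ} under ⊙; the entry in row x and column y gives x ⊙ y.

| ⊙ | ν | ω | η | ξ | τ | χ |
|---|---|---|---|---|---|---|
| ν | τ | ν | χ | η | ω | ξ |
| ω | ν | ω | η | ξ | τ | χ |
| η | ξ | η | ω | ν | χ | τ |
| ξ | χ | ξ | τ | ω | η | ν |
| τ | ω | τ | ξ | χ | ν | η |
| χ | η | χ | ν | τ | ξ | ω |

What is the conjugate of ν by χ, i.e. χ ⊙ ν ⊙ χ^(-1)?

τ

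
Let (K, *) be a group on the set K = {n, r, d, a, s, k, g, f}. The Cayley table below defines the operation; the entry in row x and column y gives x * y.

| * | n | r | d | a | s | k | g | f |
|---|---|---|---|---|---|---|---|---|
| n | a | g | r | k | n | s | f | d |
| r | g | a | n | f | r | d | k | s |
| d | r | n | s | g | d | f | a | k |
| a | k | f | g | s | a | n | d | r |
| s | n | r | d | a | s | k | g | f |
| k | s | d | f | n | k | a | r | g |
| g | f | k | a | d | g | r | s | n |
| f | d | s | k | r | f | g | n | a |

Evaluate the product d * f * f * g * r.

d * f = k
k * f = g
g * g = s
s * r = r
(Structurally, K here is isomorphic to Z_2 x Z_4.)

r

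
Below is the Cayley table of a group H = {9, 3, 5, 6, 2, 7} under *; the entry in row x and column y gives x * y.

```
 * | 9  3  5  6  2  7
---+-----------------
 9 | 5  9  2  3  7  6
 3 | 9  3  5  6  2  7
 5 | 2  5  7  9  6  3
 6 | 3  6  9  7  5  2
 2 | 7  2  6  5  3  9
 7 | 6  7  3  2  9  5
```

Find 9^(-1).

First locate the identity: row 3 matches the header, so 3 is the identity.
Scan row 9 for 3: 9 * 6 = 3. Hence 9^(-1) = 6.

6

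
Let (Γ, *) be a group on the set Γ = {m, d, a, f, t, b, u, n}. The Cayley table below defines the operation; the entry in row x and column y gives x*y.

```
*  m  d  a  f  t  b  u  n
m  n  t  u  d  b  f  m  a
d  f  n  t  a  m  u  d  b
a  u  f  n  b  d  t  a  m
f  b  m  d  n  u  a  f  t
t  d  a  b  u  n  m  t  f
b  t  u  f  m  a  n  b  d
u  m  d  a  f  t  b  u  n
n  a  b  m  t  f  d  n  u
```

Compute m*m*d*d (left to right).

u

m*m = n
n*d = b
b*d = u
(Structurally, Γ here is isomorphic to the quaternion group Q_8.)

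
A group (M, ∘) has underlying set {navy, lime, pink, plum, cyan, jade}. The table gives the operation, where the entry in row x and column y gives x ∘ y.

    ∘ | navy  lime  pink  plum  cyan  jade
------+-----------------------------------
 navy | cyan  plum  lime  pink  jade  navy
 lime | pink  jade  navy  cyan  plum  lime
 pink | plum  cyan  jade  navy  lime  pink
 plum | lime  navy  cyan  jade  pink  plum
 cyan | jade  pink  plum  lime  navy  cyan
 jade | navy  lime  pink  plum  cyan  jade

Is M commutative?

cyan ∘ plum = lime but plum ∘ cyan = pink.
Since cyan and plum do not commute, M is not abelian.

No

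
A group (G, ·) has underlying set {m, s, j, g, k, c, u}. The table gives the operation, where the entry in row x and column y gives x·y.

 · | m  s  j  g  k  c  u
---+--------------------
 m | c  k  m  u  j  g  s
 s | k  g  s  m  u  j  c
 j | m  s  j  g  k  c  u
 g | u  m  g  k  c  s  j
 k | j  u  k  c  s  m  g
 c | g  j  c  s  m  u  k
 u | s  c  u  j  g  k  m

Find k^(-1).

First locate the identity: row j matches the header, so j is the identity.
Scan row k for j: k·m = j. Hence k^(-1) = m.

m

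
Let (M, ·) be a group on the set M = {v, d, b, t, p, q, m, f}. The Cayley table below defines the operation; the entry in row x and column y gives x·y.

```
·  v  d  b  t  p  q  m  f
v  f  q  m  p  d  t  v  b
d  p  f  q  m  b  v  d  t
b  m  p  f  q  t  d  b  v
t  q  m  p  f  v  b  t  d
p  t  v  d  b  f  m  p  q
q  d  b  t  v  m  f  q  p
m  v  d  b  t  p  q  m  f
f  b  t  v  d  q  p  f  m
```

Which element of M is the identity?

m

The identity e satisfies e·x = x for all x, so its row in the table reproduces the column headers.
Row m reads: v, d, b, t, p, q, m, f — exactly the header order. So m is the identity.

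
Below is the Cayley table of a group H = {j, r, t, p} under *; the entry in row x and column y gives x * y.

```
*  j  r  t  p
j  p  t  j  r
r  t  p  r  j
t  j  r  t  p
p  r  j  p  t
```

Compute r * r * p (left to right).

r * r = p
p * p = t
(Structurally, H here is isomorphic to the cyclic group Z_4.)

t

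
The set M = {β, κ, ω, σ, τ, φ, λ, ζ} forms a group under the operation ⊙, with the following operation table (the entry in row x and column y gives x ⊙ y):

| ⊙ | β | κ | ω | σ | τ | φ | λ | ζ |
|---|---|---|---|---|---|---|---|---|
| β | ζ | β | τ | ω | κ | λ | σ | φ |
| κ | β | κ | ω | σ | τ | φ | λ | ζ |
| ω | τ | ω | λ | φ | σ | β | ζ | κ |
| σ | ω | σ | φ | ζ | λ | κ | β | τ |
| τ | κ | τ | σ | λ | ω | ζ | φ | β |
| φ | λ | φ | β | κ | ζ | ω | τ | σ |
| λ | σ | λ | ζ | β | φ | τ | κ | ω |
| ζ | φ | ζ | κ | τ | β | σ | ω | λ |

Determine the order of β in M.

The identity element is κ (its row matches the header).
β^1 = β
β^2 = β ⊙ β = ζ
β^3 = ζ ⊙ β = φ
β^4 = φ ⊙ β = λ
β^5 = λ ⊙ β = σ
β^6 = σ ⊙ β = ω
β^7 = ω ⊙ β = τ
β^8 = τ ⊙ β = κ
The first power of β equal to the identity is β^8, so ord(β) = 8.

8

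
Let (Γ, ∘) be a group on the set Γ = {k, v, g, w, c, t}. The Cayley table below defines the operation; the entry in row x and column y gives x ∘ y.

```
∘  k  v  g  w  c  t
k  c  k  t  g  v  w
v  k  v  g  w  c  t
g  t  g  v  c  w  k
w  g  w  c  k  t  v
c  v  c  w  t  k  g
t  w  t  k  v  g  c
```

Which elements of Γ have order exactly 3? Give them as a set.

{c, k}

Identity is v. Compute the order of each non-identity element by repeated multiplication:
  k: k → c → v  (order 3)
  g: g → v  (order 2)
  w: w → k → g → c → t → v  (order 6)
  c: c → k → v  (order 3)
  t: t → c → g → k → w → v  (order 6)
Elements of order 3: {c, k}.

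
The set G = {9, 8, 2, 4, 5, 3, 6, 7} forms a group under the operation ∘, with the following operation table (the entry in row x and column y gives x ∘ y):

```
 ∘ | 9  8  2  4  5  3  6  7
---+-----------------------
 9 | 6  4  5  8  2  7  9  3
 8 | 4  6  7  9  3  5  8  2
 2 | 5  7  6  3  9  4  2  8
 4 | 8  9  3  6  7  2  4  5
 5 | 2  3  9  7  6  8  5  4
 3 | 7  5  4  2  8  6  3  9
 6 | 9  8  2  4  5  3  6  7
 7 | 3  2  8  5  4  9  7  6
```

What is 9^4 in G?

9^1 = 9
9^2 = 9 ∘ 9 = 6
9^3 = 6 ∘ 9 = 9
9^4 = 9 ∘ 9 = 6
(Structurally, G here is isomorphic to the elementary abelian group (Z_2)^3.)

6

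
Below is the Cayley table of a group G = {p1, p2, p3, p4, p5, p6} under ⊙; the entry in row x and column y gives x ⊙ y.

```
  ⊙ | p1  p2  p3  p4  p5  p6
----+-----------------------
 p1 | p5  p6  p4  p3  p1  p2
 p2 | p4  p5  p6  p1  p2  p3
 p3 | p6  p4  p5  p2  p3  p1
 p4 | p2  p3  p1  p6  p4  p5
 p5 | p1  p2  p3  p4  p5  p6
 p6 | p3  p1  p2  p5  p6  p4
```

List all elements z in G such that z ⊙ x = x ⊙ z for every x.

An element z is central iff its row equals its column in the table.
For p4: p4 ⊙ p1 = p2 ≠ p3 = p1 ⊙ p4, so p4 ∉ Z.
Checking each element this way leaves Z(G) = {p5}.

{p5}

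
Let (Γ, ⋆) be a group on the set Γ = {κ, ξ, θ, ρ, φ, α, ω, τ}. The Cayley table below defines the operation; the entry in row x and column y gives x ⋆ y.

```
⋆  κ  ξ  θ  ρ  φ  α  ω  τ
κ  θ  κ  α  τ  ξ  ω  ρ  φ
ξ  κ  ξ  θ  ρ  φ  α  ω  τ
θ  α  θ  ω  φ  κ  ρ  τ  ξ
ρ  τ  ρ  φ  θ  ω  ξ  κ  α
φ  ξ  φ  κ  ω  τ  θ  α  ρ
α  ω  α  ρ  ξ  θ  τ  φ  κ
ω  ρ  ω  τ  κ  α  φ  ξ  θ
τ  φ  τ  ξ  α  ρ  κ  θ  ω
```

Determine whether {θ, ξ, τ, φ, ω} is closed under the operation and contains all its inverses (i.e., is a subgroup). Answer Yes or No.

φ ⋆ τ = ρ, which is not in {θ, ξ, τ, φ, ω}.
The subset is not closed under ⋆, so it is not a subgroup.

No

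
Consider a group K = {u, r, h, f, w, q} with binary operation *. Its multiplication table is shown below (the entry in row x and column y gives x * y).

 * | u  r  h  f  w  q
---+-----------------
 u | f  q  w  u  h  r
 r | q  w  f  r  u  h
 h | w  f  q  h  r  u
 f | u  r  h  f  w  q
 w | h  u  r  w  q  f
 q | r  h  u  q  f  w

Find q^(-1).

First locate the identity: row f matches the header, so f is the identity.
Scan row q for f: q * w = f. Hence q^(-1) = w.

w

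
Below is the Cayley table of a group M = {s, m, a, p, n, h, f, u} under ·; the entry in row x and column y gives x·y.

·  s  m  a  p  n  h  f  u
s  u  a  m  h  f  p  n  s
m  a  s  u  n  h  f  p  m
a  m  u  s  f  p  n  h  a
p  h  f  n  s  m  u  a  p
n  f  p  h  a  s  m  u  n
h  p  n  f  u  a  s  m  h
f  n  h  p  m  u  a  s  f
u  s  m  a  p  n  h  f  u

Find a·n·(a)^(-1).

f

The identity is u. In row a, the entry u sits in column m, so a^(-1) = m.
a·n = p
p·m = f
(Structurally, M here is isomorphic to the quaternion group Q_8.)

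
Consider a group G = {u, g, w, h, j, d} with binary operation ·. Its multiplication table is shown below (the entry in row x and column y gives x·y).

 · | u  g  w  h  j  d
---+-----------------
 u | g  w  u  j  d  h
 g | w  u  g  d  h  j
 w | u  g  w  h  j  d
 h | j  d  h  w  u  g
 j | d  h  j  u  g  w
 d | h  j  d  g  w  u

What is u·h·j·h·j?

u·h = j
j·j = g
g·h = d
d·j = w

w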